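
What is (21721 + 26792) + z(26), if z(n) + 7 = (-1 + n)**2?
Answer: 49131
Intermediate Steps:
z(n) = -7 + (-1 + n)**2
(21721 + 26792) + z(26) = (21721 + 26792) + (-7 + (-1 + 26)**2) = 48513 + (-7 + 25**2) = 48513 + (-7 + 625) = 48513 + 618 = 49131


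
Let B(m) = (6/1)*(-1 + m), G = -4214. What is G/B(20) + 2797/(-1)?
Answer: -161536/57 ≈ -2834.0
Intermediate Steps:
B(m) = -6 + 6*m (B(m) = (6*1)*(-1 + m) = 6*(-1 + m) = -6 + 6*m)
G/B(20) + 2797/(-1) = -4214/(-6 + 6*20) + 2797/(-1) = -4214/(-6 + 120) + 2797*(-1) = -4214/114 - 2797 = -4214*1/114 - 2797 = -2107/57 - 2797 = -161536/57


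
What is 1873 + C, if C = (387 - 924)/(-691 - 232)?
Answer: 1729316/923 ≈ 1873.6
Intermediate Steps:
C = 537/923 (C = -537/(-923) = -537*(-1/923) = 537/923 ≈ 0.58180)
1873 + C = 1873 + 537/923 = 1729316/923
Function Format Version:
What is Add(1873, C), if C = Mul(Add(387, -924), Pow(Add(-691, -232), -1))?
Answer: Rational(1729316, 923) ≈ 1873.6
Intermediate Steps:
C = Rational(537, 923) (C = Mul(-537, Pow(-923, -1)) = Mul(-537, Rational(-1, 923)) = Rational(537, 923) ≈ 0.58180)
Add(1873, C) = Add(1873, Rational(537, 923)) = Rational(1729316, 923)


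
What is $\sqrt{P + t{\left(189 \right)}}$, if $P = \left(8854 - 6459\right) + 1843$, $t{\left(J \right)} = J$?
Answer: $\sqrt{4427} \approx 66.536$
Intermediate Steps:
$P = 4238$ ($P = 2395 + 1843 = 4238$)
$\sqrt{P + t{\left(189 \right)}} = \sqrt{4238 + 189} = \sqrt{4427}$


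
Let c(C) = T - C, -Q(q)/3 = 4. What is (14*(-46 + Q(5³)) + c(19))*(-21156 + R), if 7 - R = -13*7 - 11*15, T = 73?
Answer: 15836894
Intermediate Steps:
Q(q) = -12 (Q(q) = -3*4 = -12)
R = 263 (R = 7 - (-13*7 - 11*15) = 7 - (-91 - 165) = 7 - 1*(-256) = 7 + 256 = 263)
c(C) = 73 - C
(14*(-46 + Q(5³)) + c(19))*(-21156 + R) = (14*(-46 - 12) + (73 - 1*19))*(-21156 + 263) = (14*(-58) + (73 - 19))*(-20893) = (-812 + 54)*(-20893) = -758*(-20893) = 15836894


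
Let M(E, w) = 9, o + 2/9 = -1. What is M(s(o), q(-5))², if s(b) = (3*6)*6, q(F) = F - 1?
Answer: 81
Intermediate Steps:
o = -11/9 (o = -2/9 - 1 = -11/9 ≈ -1.2222)
q(F) = -1 + F
s(b) = 108 (s(b) = 18*6 = 108)
M(s(o), q(-5))² = 9² = 81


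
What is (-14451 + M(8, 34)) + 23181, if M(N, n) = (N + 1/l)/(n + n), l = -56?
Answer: 33244287/3808 ≈ 8730.1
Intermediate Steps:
M(N, n) = (-1/56 + N)/(2*n) (M(N, n) = (N + 1/(-56))/(n + n) = (N - 1/56)/((2*n)) = (-1/56 + N)*(1/(2*n)) = (-1/56 + N)/(2*n))
(-14451 + M(8, 34)) + 23181 = (-14451 + (1/112)*(-1 + 56*8)/34) + 23181 = (-14451 + (1/112)*(1/34)*(-1 + 448)) + 23181 = (-14451 + (1/112)*(1/34)*447) + 23181 = (-14451 + 447/3808) + 23181 = -55028961/3808 + 23181 = 33244287/3808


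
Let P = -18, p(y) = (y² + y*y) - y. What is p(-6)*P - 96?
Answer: -1500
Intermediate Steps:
p(y) = -y + 2*y² (p(y) = (y² + y²) - y = 2*y² - y = -y + 2*y²)
p(-6)*P - 96 = -6*(-1 + 2*(-6))*(-18) - 96 = -6*(-1 - 12)*(-18) - 96 = -6*(-13)*(-18) - 96 = 78*(-18) - 96 = -1404 - 96 = -1500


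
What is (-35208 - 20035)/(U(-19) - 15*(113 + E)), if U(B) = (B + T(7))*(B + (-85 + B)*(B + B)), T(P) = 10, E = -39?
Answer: 55243/36507 ≈ 1.5132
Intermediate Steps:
U(B) = (10 + B)*(B + 2*B*(-85 + B)) (U(B) = (B + 10)*(B + (-85 + B)*(B + B)) = (10 + B)*(B + (-85 + B)*(2*B)) = (10 + B)*(B + 2*B*(-85 + B)))
(-35208 - 20035)/(U(-19) - 15*(113 + E)) = (-35208 - 20035)/(-19*(-1690 - 149*(-19) + 2*(-19)²) - 15*(113 - 39)) = -55243/(-19*(-1690 + 2831 + 2*361) - 15*74) = -55243/(-19*(-1690 + 2831 + 722) - 1110) = -55243/(-19*1863 - 1110) = -55243/(-35397 - 1110) = -55243/(-36507) = -55243*(-1/36507) = 55243/36507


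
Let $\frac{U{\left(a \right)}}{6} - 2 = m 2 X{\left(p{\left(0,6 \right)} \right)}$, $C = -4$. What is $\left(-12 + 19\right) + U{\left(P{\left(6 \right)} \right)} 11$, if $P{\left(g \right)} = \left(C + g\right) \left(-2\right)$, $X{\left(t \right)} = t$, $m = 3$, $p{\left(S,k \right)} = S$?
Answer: $139$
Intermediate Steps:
$P{\left(g \right)} = 8 - 2 g$ ($P{\left(g \right)} = \left(-4 + g\right) \left(-2\right) = 8 - 2 g$)
$U{\left(a \right)} = 12$ ($U{\left(a \right)} = 12 + 6 \cdot 3 \cdot 2 \cdot 0 = 12 + 6 \cdot 6 \cdot 0 = 12 + 6 \cdot 0 = 12 + 0 = 12$)
$\left(-12 + 19\right) + U{\left(P{\left(6 \right)} \right)} 11 = \left(-12 + 19\right) + 12 \cdot 11 = 7 + 132 = 139$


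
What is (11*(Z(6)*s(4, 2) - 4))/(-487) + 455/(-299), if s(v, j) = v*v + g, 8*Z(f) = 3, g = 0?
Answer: -17551/11201 ≈ -1.5669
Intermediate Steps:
Z(f) = 3/8 (Z(f) = (⅛)*3 = 3/8)
s(v, j) = v² (s(v, j) = v*v + 0 = v² + 0 = v²)
(11*(Z(6)*s(4, 2) - 4))/(-487) + 455/(-299) = (11*((3/8)*4² - 4))/(-487) + 455/(-299) = (11*((3/8)*16 - 4))*(-1/487) + 455*(-1/299) = (11*(6 - 4))*(-1/487) - 35/23 = (11*2)*(-1/487) - 35/23 = 22*(-1/487) - 35/23 = -22/487 - 35/23 = -17551/11201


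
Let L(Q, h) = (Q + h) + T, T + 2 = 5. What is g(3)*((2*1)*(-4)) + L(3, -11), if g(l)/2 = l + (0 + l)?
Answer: -101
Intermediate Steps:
T = 3 (T = -2 + 5 = 3)
L(Q, h) = 3 + Q + h (L(Q, h) = (Q + h) + 3 = 3 + Q + h)
g(l) = 4*l (g(l) = 2*(l + (0 + l)) = 2*(l + l) = 2*(2*l) = 4*l)
g(3)*((2*1)*(-4)) + L(3, -11) = (4*3)*((2*1)*(-4)) + (3 + 3 - 11) = 12*(2*(-4)) - 5 = 12*(-8) - 5 = -96 - 5 = -101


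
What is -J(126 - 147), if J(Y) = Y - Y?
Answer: 0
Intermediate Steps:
J(Y) = 0
-J(126 - 147) = -1*0 = 0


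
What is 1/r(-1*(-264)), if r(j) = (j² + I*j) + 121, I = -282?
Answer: -1/4631 ≈ -0.00021594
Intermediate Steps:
r(j) = 121 + j² - 282*j (r(j) = (j² - 282*j) + 121 = 121 + j² - 282*j)
1/r(-1*(-264)) = 1/(121 + (-1*(-264))² - (-282)*(-264)) = 1/(121 + 264² - 282*264) = 1/(121 + 69696 - 74448) = 1/(-4631) = -1/4631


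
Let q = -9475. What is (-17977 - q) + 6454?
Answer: -2048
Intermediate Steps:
(-17977 - q) + 6454 = (-17977 - 1*(-9475)) + 6454 = (-17977 + 9475) + 6454 = -8502 + 6454 = -2048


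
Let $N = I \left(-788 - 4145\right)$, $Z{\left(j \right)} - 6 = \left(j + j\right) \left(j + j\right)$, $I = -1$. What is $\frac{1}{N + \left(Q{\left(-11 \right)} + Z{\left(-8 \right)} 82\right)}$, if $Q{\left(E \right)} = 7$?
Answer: $\frac{1}{26424} \approx 3.7844 \cdot 10^{-5}$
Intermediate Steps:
$Z{\left(j \right)} = 6 + 4 j^{2}$ ($Z{\left(j \right)} = 6 + \left(j + j\right) \left(j + j\right) = 6 + 2 j 2 j = 6 + 4 j^{2}$)
$N = 4933$ ($N = - (-788 - 4145) = \left(-1\right) \left(-4933\right) = 4933$)
$\frac{1}{N + \left(Q{\left(-11 \right)} + Z{\left(-8 \right)} 82\right)} = \frac{1}{4933 + \left(7 + \left(6 + 4 \left(-8\right)^{2}\right) 82\right)} = \frac{1}{4933 + \left(7 + \left(6 + 4 \cdot 64\right) 82\right)} = \frac{1}{4933 + \left(7 + \left(6 + 256\right) 82\right)} = \frac{1}{4933 + \left(7 + 262 \cdot 82\right)} = \frac{1}{4933 + \left(7 + 21484\right)} = \frac{1}{4933 + 21491} = \frac{1}{26424}$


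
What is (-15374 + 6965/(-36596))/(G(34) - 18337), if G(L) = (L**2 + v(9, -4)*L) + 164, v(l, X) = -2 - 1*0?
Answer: 26792089/29773460 ≈ 0.89987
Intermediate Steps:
v(l, X) = -2 (v(l, X) = -2 + 0 = -2)
G(L) = 164 + L**2 - 2*L (G(L) = (L**2 - 2*L) + 164 = 164 + L**2 - 2*L)
(-15374 + 6965/(-36596))/(G(34) - 18337) = (-15374 + 6965/(-36596))/((164 + 34**2 - 2*34) - 18337) = (-15374 + 6965*(-1/36596))/((164 + 1156 - 68) - 18337) = (-15374 - 995/5228)/(1252 - 18337) = -80376267/5228/(-17085) = -80376267/5228*(-1/17085) = 26792089/29773460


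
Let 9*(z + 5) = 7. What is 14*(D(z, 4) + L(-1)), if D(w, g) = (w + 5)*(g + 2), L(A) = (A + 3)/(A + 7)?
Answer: 70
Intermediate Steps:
z = -38/9 (z = -5 + (⅑)*7 = -5 + 7/9 = -38/9 ≈ -4.2222)
L(A) = (3 + A)/(7 + A)
D(w, g) = (2 + g)*(5 + w) (D(w, g) = (5 + w)*(2 + g) = (2 + g)*(5 + w))
14*(D(z, 4) + L(-1)) = 14*((10 + 2*(-38/9) + 5*4 + 4*(-38/9)) + (3 - 1)/(7 - 1)) = 14*((10 - 76/9 + 20 - 152/9) + 2/6) = 14*(14/3 + (⅙)*2) = 14*(14/3 + ⅓) = 14*5 = 70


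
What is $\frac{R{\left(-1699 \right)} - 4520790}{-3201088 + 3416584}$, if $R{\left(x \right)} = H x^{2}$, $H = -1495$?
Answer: $- \frac{4319989285}{215496} \approx -20047.0$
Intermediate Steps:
$R{\left(x \right)} = - 1495 x^{2}$
$\frac{R{\left(-1699 \right)} - 4520790}{-3201088 + 3416584} = \frac{- 1495 \left(-1699\right)^{2} - 4520790}{-3201088 + 3416584} = \frac{\left(-1495\right) 2886601 - 4520790}{215496} = \left(-4315468495 - 4520790\right) \frac{1}{215496} = \left(-4319989285\right) \frac{1}{215496} = - \frac{4319989285}{215496}$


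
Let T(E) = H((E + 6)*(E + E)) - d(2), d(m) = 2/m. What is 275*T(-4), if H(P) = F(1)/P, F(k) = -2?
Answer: -1925/8 ≈ -240.63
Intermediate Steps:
H(P) = -2/P
T(E) = -1 - 1/(E*(6 + E)) (T(E) = -2*1/((E + 6)*(E + E)) - 2/2 = -2*1/(2*E*(6 + E)) - 2/2 = -2*1/(2*E*(6 + E)) - 1*1 = -1/(E*(6 + E)) - 1 = -1 - 1/(E*(6 + E)))
275*T(-4) = 275*((-1 - 1*(-4)*(6 - 4))/((-4)*(6 - 4))) = 275*(-¼*(-1 - 1*(-4)*2)/2) = 275*(-¼*½*(-1 + 8)) = 275*(-¼*½*7) = 275*(-7/8) = -1925/8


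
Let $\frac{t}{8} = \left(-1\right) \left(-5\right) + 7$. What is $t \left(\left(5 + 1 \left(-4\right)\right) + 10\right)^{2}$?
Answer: $11616$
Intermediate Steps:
$t = 96$ ($t = 8 \left(\left(-1\right) \left(-5\right) + 7\right) = 8 \left(5 + 7\right) = 8 \cdot 12 = 96$)
$t \left(\left(5 + 1 \left(-4\right)\right) + 10\right)^{2} = 96 \left(\left(5 + 1 \left(-4\right)\right) + 10\right)^{2} = 96 \left(\left(5 - 4\right) + 10\right)^{2} = 96 \left(1 + 10\right)^{2} = 96 \cdot 11^{2} = 96 \cdot 121 = 11616$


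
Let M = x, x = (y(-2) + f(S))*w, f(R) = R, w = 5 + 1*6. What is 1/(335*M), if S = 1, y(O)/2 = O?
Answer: -1/11055 ≈ -9.0457e-5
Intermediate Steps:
y(O) = 2*O
w = 11 (w = 5 + 6 = 11)
x = -33 (x = (2*(-2) + 1)*11 = (-4 + 1)*11 = -3*11 = -33)
M = -33
1/(335*M) = 1/(335*(-33)) = 1/(-11055) = -1/11055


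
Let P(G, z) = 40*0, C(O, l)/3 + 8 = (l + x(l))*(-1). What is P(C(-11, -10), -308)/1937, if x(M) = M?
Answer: 0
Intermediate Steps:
C(O, l) = -24 - 6*l (C(O, l) = -24 + 3*((l + l)*(-1)) = -24 + 3*((2*l)*(-1)) = -24 + 3*(-2*l) = -24 - 6*l)
P(G, z) = 0
P(C(-11, -10), -308)/1937 = 0/1937 = 0*(1/1937) = 0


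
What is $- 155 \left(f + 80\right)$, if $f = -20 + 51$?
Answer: $-17205$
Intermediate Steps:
$f = 31$
$- 155 \left(f + 80\right) = - 155 \left(31 + 80\right) = \left(-155\right) 111 = -17205$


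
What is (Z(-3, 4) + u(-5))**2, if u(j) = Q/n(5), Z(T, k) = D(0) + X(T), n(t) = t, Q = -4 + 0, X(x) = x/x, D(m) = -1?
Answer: 16/25 ≈ 0.64000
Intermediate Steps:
X(x) = 1
Q = -4
Z(T, k) = 0 (Z(T, k) = -1 + 1 = 0)
u(j) = -4/5
(Z(-3, 4) + u(-5))**2 = (0 - 4/5)**2 = (-4/5)**2 = 16/25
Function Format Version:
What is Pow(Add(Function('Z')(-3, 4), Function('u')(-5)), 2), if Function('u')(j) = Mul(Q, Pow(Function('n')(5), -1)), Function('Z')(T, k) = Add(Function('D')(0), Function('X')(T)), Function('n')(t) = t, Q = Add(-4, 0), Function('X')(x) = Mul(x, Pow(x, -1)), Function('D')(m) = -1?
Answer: Rational(16, 25) ≈ 0.64000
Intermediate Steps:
Function('X')(x) = 1
Q = -4
Function('Z')(T, k) = 0 (Function('Z')(T, k) = Add(-1, 1) = 0)
Function('u')(j) = Rational(-4, 5) (Function('u')(j) = Mul(-4, Pow(5, -1)) = Mul(-4, Rational(1, 5)) = Rational(-4, 5))
Pow(Add(Function('Z')(-3, 4), Function('u')(-5)), 2) = Pow(Add(0, Rational(-4, 5)), 2) = Pow(Rational(-4, 5), 2) = Rational(16, 25)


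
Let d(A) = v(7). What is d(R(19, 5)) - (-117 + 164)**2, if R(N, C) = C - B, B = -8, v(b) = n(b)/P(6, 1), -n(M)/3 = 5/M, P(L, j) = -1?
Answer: -15448/7 ≈ -2206.9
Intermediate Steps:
n(M) = -15/M
v(b) = 15/b (v(b) = -15/b/(-1) = -15/b*(-1) = 15/b)
R(N, C) = 8 + C (R(N, C) = C - 1*(-8) = C + 8 = 8 + C)
d(A) = 15/7
d(R(19, 5)) - (-117 + 164)**2 = 15/7 - (-117 + 164)**2 = 15/7 - 1*47**2 = 15/7 - 1*2209 = 15/7 - 2209 = -15448/7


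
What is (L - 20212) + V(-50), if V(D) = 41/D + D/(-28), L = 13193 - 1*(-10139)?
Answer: 546169/175 ≈ 3121.0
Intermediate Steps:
L = 23332 (L = 13193 + 10139 = 23332)
V(D) = 41/D - D/28 (V(D) = 41/D + D*(-1/28) = 41/D - D/28)
(L - 20212) + V(-50) = (23332 - 20212) + (41/(-50) - 1/28*(-50)) = 3120 + (41*(-1/50) + 25/14) = 3120 + (-41/50 + 25/14) = 3120 + 169/175 = 546169/175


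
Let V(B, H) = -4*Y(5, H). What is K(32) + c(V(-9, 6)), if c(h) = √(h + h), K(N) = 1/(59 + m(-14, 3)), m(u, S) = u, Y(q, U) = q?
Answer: 1/45 + 2*I*√10 ≈ 0.022222 + 6.3246*I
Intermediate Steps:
V(B, H) = -20 (V(B, H) = -4*5 = -20)
K(N) = 1/45 (K(N) = 1/(59 - 14) = 1/45)
c(h) = √2*√h (c(h) = √(2*h) = √2*√h)
K(32) + c(V(-9, 6)) = 1/45 + √2*√(-20) = 1/45 + √2*(2*I*√5) = 1/45 + 2*I*√10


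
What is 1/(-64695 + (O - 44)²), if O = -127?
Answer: -1/35454 ≈ -2.8206e-5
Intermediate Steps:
1/(-64695 + (O - 44)²) = 1/(-64695 + (-127 - 44)²) = 1/(-64695 + (-171)²) = 1/(-64695 + 29241) = 1/(-35454) = -1/35454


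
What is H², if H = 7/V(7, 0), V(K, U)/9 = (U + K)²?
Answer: 1/3969 ≈ 0.00025195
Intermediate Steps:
V(K, U) = 9*(K + U)² (V(K, U) = 9*(U + K)² = 9*(K + U)²)
H = 1/63 (H = 7/((9*(7 + 0)²)) = 7/((9*7²)) = 7/((9*49)) = 7/441 = 7*(1/441) = 1/63 ≈ 0.015873)
H² = (1/63)² = 1/3969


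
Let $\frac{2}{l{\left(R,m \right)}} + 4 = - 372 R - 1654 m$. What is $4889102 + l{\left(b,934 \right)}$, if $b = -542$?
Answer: $\frac{3283560016015}{671608} \approx 4.8891 \cdot 10^{6}$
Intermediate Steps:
$l{\left(R,m \right)} = \frac{2}{-4 - 1654 m - 372 R}$ ($l{\left(R,m \right)} = \frac{2}{-4 - \left(372 R + 1654 m\right)} = \frac{2}{-4 - 1654 m - 372 R}$)
$4889102 + l{\left(b,934 \right)} = 4889102 - \frac{1}{2 + 186 \left(-542\right) + 827 \cdot 934} = 4889102 - \frac{1}{2 - 100812 + 772418} = 4889102 - \frac{1}{671608} = \frac{3283560016015}{671608}$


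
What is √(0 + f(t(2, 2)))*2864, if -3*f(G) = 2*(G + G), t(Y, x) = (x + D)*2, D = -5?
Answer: 5728*√2 ≈ 8100.6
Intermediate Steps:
t(Y, x) = -10 + 2*x (t(Y, x) = (x - 5)*2 = (-5 + x)*2 = -10 + 2*x)
f(G) = -4*G/3 (f(G) = -2*(G + G)/3 = -2*2*G/3 = -4*G/3)
√(0 + f(t(2, 2)))*2864 = √(0 - 4*(-10 + 2*2)/3)*2864 = √(0 - 4*(-10 + 4)/3)*2864 = √(0 - 4/3*(-6))*2864 = √(0 + 8)*2864 = √8*2864 = (2*√2)*2864 = 5728*√2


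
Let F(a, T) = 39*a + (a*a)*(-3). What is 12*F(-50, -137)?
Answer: -113400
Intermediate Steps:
F(a, T) = -3*a² + 39*a (F(a, T) = 39*a + a²*(-3) = 39*a - 3*a² = -3*a² + 39*a)
12*F(-50, -137) = 12*(3*(-50)*(13 - 1*(-50))) = 12*(3*(-50)*(13 + 50)) = 12*(3*(-50)*63) = 12*(-9450) = -113400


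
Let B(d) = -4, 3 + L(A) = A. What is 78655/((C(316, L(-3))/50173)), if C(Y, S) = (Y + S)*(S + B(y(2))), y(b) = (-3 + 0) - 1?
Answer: -789271463/620 ≈ -1.2730e+6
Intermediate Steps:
y(b) = -4 (y(b) = -3 - 1 = -4)
L(A) = -3 + A
C(Y, S) = (-4 + S)*(S + Y) (C(Y, S) = (Y + S)*(S - 4) = (S + Y)*(-4 + S) = (-4 + S)*(S + Y))
78655/((C(316, L(-3))/50173)) = 78655/((((-3 - 3)**2 - 4*(-3 - 3) - 4*316 + (-3 - 3)*316)/50173)) = 78655/((((-6)**2 - 4*(-6) - 1264 - 6*316)*(1/50173))) = 78655/(((36 + 24 - 1264 - 1896)*(1/50173))) = 78655/((-3100*1/50173)) = 78655/(-3100/50173) = 78655*(-50173/3100) = -789271463/620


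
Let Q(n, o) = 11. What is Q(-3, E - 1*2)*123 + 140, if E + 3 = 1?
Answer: 1493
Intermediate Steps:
E = -2 (E = -3 + 1 = -2)
Q(-3, E - 1*2)*123 + 140 = 11*123 + 140 = 1353 + 140 = 1493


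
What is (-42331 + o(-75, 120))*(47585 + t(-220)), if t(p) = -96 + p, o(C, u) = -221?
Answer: -2011390488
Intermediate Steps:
(-42331 + o(-75, 120))*(47585 + t(-220)) = (-42331 - 221)*(47585 + (-96 - 220)) = -42552*(47585 - 316) = -42552*47269 = -2011390488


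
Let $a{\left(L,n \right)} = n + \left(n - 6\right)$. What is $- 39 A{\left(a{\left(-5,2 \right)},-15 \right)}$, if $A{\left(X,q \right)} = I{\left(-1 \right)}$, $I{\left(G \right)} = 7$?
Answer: $-273$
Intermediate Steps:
$a{\left(L,n \right)} = -6 + 2 n$ ($a{\left(L,n \right)} = n + \left(n - 6\right) = n + \left(-6 + n\right) = -6 + 2 n$)
$A{\left(X,q \right)} = 7$
$- 39 A{\left(a{\left(-5,2 \right)},-15 \right)} = \left(-39\right) 7 = -273$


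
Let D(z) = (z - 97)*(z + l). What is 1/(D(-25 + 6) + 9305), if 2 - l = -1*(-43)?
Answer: 1/16265 ≈ 6.1482e-5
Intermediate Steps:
l = -41 (l = 2 - (-1)*(-43) = 2 - 1*43 = 2 - 43 = -41)
D(z) = (-97 + z)*(-41 + z) (D(z) = (z - 97)*(z - 41) = (-97 + z)*(-41 + z))
1/(D(-25 + 6) + 9305) = 1/((3977 + (-25 + 6)**2 - 138*(-25 + 6)) + 9305) = 1/((3977 + (-19)**2 - 138*(-19)) + 9305) = 1/((3977 + 361 + 2622) + 9305) = 1/(6960 + 9305) = 1/16265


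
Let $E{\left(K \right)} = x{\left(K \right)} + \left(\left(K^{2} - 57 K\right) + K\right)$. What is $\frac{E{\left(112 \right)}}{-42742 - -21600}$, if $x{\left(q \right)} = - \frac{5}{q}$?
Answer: $- \frac{702459}{2367904} \approx -0.29666$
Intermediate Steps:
$E{\left(K \right)} = K^{2} - 56 K - \frac{5}{K}$ ($E{\left(K \right)} = - \frac{5}{K} + \left(\left(K^{2} - 57 K\right) + K\right) = - \frac{5}{K} + \left(K^{2} - 56 K\right) = K^{2} - 56 K - \frac{5}{K}$)
$\frac{E{\left(112 \right)}}{-42742 - -21600} = \frac{\frac{1}{112} \left(-5 + 112^{2} \left(-56 + 112\right)\right)}{-42742 - -21600} = \frac{\frac{1}{112} \left(-5 + 12544 \cdot 56\right)}{-42742 + 21600} = \frac{\frac{1}{112} \left(-5 + 702464\right)}{-21142} = \frac{1}{112} \cdot 702459 \left(- \frac{1}{21142}\right) = \frac{702459}{112} \left(- \frac{1}{21142}\right) = - \frac{702459}{2367904}$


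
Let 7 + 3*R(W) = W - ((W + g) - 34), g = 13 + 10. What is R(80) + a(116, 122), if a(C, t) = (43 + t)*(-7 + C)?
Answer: 53959/3 ≈ 17986.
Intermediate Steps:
g = 23
a(C, t) = (-7 + C)*(43 + t)
R(W) = 4/3 (R(W) = -7/3 + (W - ((W + 23) - 34))/3 = -7/3 + (W - ((23 + W) - 34))/3 = -7/3 + (W - (-11 + W))/3 = -7/3 + (W + (11 - W))/3 = -7/3 + (1/3)*11 = -7/3 + 11/3 = 4/3)
R(80) + a(116, 122) = 4/3 + (-301 - 7*122 + 43*116 + 116*122) = 4/3 + (-301 - 854 + 4988 + 14152) = 4/3 + 17985 = 53959/3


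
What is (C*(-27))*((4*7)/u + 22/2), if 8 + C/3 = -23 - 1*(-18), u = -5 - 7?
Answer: 9126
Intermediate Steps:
u = -12
C = -39 (C = -24 + 3*(-23 - 1*(-18)) = -24 + 3*(-23 + 18) = -24 + 3*(-5) = -24 - 15 = -39)
(C*(-27))*((4*7)/u + 22/2) = (-39*(-27))*((4*7)/(-12) + 22/2) = 1053*(28*(-1/12) + 22*(1/2)) = 1053*(-7/3 + 11) = 1053*(26/3) = 9126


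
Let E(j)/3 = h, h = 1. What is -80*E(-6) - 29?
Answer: -269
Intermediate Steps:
E(j) = 3 (E(j) = 3*1 = 3)
-80*E(-6) - 29 = -80*3 - 29 = -240 - 29 = -269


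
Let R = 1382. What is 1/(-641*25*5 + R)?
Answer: -1/78743 ≈ -1.2700e-5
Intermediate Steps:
1/(-641*25*5 + R) = 1/(-641*25*5 + 1382) = 1/(-16025*5 + 1382) = 1/(-80125 + 1382) = 1/(-78743) = -1/78743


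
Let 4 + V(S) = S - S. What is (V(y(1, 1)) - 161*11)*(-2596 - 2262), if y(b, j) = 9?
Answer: 8622950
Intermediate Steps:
V(S) = -4 (V(S) = -4 + (S - S) = -4 + 0 = -4)
(V(y(1, 1)) - 161*11)*(-2596 - 2262) = (-4 - 161*11)*(-2596 - 2262) = (-4 - 1771)*(-4858) = -1775*(-4858) = 8622950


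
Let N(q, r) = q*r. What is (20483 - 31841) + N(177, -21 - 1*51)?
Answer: -24102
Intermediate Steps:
(20483 - 31841) + N(177, -21 - 1*51) = (20483 - 31841) + 177*(-21 - 1*51) = -11358 + 177*(-21 - 51) = -11358 + 177*(-72) = -11358 - 12744 = -24102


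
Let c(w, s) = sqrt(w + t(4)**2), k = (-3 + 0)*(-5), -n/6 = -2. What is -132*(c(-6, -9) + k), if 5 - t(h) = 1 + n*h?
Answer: -1980 - 132*sqrt(1930) ≈ -7779.0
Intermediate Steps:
n = 12 (n = -6*(-2) = 12)
k = 15 (k = -3*(-5) = 15)
t(h) = 4 - 12*h (t(h) = 5 - (1 + 12*h) = 5 + (-1 - 12*h) = 4 - 12*h)
c(w, s) = sqrt(1936 + w) (c(w, s) = sqrt(w + (4 - 12*4)**2) = sqrt(w + (4 - 48)**2) = sqrt(w + (-44)**2) = sqrt(w + 1936) = sqrt(1936 + w))
-132*(c(-6, -9) + k) = -132*(sqrt(1936 - 6) + 15) = -132*(sqrt(1930) + 15) = -132*(15 + sqrt(1930)) = -1980 - 132*sqrt(1930)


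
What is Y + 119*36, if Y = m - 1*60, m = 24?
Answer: 4248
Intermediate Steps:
Y = -36 (Y = 24 - 1*60 = 24 - 60 = -36)
Y + 119*36 = -36 + 119*36 = -36 + 4284 = 4248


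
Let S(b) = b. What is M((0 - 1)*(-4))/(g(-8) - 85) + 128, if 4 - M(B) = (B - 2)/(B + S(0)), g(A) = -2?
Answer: 22265/174 ≈ 127.96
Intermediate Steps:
M(B) = 4 - (-2 + B)/B (M(B) = 4 - (B - 2)/(B + 0) = 4 - (-2 + B)/B)
M((0 - 1)*(-4))/(g(-8) - 85) + 128 = (3 + 2/(((0 - 1)*(-4))))/(-2 - 85) + 128 = (3 + 2/((-1*(-4))))/(-87) + 128 = (3 + 2/4)*(-1/87) + 128 = (3 + 2*(¼))*(-1/87) + 128 = (3 + ½)*(-1/87) + 128 = (7/2)*(-1/87) + 128 = -7/174 + 128 = 22265/174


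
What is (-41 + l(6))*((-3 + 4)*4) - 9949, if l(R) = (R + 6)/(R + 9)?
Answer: -50549/5 ≈ -10110.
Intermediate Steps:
l(R) = (6 + R)/(9 + R)
(-41 + l(6))*((-3 + 4)*4) - 9949 = (-41 + (6 + 6)/(9 + 6))*((-3 + 4)*4) - 9949 = (-41 + 12/15)*(1*4) - 9949 = (-41 + (1/15)*12)*4 - 9949 = (-41 + 4/5)*4 - 9949 = -201/5*4 - 9949 = -804/5 - 9949 = -50549/5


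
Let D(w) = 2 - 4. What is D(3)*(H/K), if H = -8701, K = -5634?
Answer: -8701/2817 ≈ -3.0887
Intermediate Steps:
D(w) = -2
D(3)*(H/K) = -(-17402)/(-5634) = -(-17402)*(-1)/5634 = -2*8701/5634 = -8701/2817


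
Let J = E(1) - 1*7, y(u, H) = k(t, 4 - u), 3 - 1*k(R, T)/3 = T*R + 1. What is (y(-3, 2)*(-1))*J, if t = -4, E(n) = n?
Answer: 540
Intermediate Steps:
k(R, T) = 6 - 3*R*T (k(R, T) = 9 - 3*(T*R + 1) = 9 - 3*(R*T + 1) = 9 - 3*(1 + R*T) = 9 + (-3 - 3*R*T) = 6 - 3*R*T)
y(u, H) = 54 - 12*u (y(u, H) = 6 - 3*(-4)*(4 - u) = 6 + (48 - 12*u) = 54 - 12*u)
J = -6 (J = 1 - 1*7 = 1 - 7 = -6)
(y(-3, 2)*(-1))*J = ((54 - 12*(-3))*(-1))*(-6) = ((54 + 36)*(-1))*(-6) = (90*(-1))*(-6) = -90*(-6) = 540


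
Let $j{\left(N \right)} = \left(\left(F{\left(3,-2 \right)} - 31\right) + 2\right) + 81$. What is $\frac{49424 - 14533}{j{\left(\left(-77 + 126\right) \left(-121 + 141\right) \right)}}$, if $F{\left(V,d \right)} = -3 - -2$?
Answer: $\frac{34891}{51} \approx 684.14$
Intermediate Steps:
$F{\left(V,d \right)} = -1$ ($F{\left(V,d \right)} = -3 + 2 = -1$)
$j{\left(N \right)} = 51$ ($j{\left(N \right)} = \left(\left(-1 - 31\right) + 2\right) + 81 = \left(-32 + 2\right) + 81 = -30 + 81 = 51$)
$\frac{49424 - 14533}{j{\left(\left(-77 + 126\right) \left(-121 + 141\right) \right)}} = \frac{49424 - 14533}{51} = \left(49424 - 14533\right) \frac{1}{51} = 34891 \cdot \frac{1}{51} = \frac{34891}{51}$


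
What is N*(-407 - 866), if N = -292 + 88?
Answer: 259692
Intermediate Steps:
N = -204
N*(-407 - 866) = -204*(-407 - 866) = -204*(-1273) = 259692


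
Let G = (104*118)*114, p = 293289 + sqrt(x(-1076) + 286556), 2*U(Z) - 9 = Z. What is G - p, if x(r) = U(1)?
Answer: 1105719 - sqrt(286561) ≈ 1.1052e+6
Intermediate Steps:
U(Z) = 9/2 + Z/2
x(r) = 5 (x(r) = 9/2 + (1/2)*1 = 9/2 + 1/2 = 5)
p = 293289 + sqrt(286561) (p = 293289 + sqrt(5 + 286556) = 293289 + sqrt(286561) ≈ 2.9382e+5)
G = 1399008 (G = 12272*114 = 1399008)
G - p = 1399008 - (293289 + sqrt(286561)) = 1399008 + (-293289 - sqrt(286561)) = 1105719 - sqrt(286561)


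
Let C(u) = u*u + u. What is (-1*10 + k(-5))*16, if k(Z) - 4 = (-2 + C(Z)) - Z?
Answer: 272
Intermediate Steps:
C(u) = u + u² (C(u) = u² + u = u + u²)
k(Z) = 2 - Z + Z*(1 + Z) (k(Z) = 4 + ((-2 + Z*(1 + Z)) - Z) = 4 + (-2 - Z + Z*(1 + Z)) = 2 - Z + Z*(1 + Z))
(-1*10 + k(-5))*16 = (-1*10 + (2 + (-5)²))*16 = (-10 + (2 + 25))*16 = (-10 + 27)*16 = 17*16 = 272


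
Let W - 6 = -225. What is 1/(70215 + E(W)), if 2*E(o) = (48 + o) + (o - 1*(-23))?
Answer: 2/140063 ≈ 1.4279e-5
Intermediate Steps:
W = -219 (W = 6 - 225 = -219)
E(o) = 71/2 + o (E(o) = ((48 + o) + (o - 1*(-23)))/2 = ((48 + o) + (o + 23))/2 = ((48 + o) + (23 + o))/2 = (71 + 2*o)/2 = 71/2 + o)
1/(70215 + E(W)) = 1/(70215 + (71/2 - 219)) = 1/(70215 - 367/2) = 1/(140063/2) = 2/140063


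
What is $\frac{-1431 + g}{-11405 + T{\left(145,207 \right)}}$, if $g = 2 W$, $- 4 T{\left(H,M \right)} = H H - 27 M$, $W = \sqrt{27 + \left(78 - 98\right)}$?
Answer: $\frac{3}{32} - \frac{\sqrt{7}}{7632} \approx 0.093403$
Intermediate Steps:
$W = \sqrt{7}$ ($W = \sqrt{27 - 20} = \sqrt{7} \approx 2.6458$)
$T{\left(H,M \right)} = - \frac{H^{2}}{4} + \frac{27 M}{4}$ ($T{\left(H,M \right)} = - \frac{H H - 27 M}{4} = - \frac{H^{2} - 27 M}{4} = - \frac{H^{2}}{4} + \frac{27 M}{4}$)
$g = 2 \sqrt{7} \approx 5.2915$
$\frac{-1431 + g}{-11405 + T{\left(145,207 \right)}} = \frac{-1431 + 2 \sqrt{7}}{-11405 + \left(- \frac{145^{2}}{4} + \frac{27}{4} \cdot 207\right)} = \frac{-1431 + 2 \sqrt{7}}{-11405 + \left(\left(- \frac{1}{4}\right) 21025 + \frac{5589}{4}\right)} = \frac{-1431 + 2 \sqrt{7}}{-11405 + \left(- \frac{21025}{4} + \frac{5589}{4}\right)} = \frac{-1431 + 2 \sqrt{7}}{-11405 - 3859} = \frac{-1431 + 2 \sqrt{7}}{-15264} = \left(-1431 + 2 \sqrt{7}\right) \left(- \frac{1}{15264}\right) = \frac{3}{32} - \frac{\sqrt{7}}{7632}$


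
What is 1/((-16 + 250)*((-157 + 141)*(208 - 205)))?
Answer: -1/11232 ≈ -8.9031e-5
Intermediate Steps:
1/((-16 + 250)*((-157 + 141)*(208 - 205))) = 1/(234*(-16*3)) = 1/(234*(-48)) = 1/(-11232) = -1/11232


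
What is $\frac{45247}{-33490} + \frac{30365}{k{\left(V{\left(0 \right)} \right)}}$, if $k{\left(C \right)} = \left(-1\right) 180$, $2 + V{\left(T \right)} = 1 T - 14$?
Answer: $- \frac{102506831}{602820} \approx -170.05$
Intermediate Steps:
$V{\left(T \right)} = -16 + T$ ($V{\left(T \right)} = -2 + \left(1 T - 14\right) = -2 + \left(T - 14\right) = -2 + \left(-14 + T\right) = -16 + T$)
$k{\left(C \right)} = -180$
$\frac{45247}{-33490} + \frac{30365}{k{\left(V{\left(0 \right)} \right)}} = \frac{45247}{-33490} + \frac{30365}{-180} = 45247 \left(- \frac{1}{33490}\right) + 30365 \left(- \frac{1}{180}\right) = - \frac{45247}{33490} - \frac{6073}{36} = - \frac{102506831}{602820}$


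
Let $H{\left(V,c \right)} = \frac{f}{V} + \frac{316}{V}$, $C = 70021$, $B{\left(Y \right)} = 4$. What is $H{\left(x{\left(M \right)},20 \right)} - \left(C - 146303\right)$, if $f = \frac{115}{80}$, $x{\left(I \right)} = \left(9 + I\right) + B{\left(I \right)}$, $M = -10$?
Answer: $\frac{1222205}{16} \approx 76388.0$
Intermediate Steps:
$x{\left(I \right)} = 13 + I$ ($x{\left(I \right)} = \left(9 + I\right) + 4 = 13 + I$)
$f = \frac{23}{16}$ ($f = 115 \cdot \frac{1}{80} = \frac{23}{16} \approx 1.4375$)
$H{\left(V,c \right)} = \frac{5079}{16 V}$ ($H{\left(V,c \right)} = \frac{23}{16 V} + \frac{316}{V} = \frac{5079}{16 V}$)
$H{\left(x{\left(M \right)},20 \right)} - \left(C - 146303\right) = \frac{5079}{16 \left(13 - 10\right)} - \left(70021 - 146303\right) = \frac{5079}{16 \cdot 3} - \left(70021 - 146303\right) = \frac{5079}{16} \cdot \frac{1}{3} - -76282 = \frac{1693}{16} + 76282 = \frac{1222205}{16}$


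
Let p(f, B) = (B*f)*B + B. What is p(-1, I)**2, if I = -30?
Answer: 864900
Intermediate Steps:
p(f, B) = B + f*B**2 (p(f, B) = f*B**2 + B = B + f*B**2)
p(-1, I)**2 = (-30*(1 - 30*(-1)))**2 = (-30*(1 + 30))**2 = (-30*31)**2 = (-930)**2 = 864900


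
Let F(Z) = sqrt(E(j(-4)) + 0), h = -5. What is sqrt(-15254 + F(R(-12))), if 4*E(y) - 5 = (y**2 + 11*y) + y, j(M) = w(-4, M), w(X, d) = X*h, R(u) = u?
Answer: sqrt(-61016 + 2*sqrt(645))/2 ≈ 123.46*I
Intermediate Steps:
w(X, d) = -5*X (w(X, d) = X*(-5) = -5*X)
j(M) = 20 (j(M) = -5*(-4) = 20)
E(y) = 5/4 + 3*y + y**2/4 (E(y) = 5/4 + ((y**2 + 11*y) + y)/4 = 5/4 + (y**2 + 12*y)/4 = 5/4 + (3*y + y**2/4) = 5/4 + 3*y + y**2/4)
F(Z) = sqrt(645)/2 (F(Z) = sqrt((5/4 + 3*20 + (1/4)*20**2) + 0) = sqrt((5/4 + 60 + (1/4)*400) + 0) = sqrt((5/4 + 60 + 100) + 0) = sqrt(645/4 + 0) = sqrt(645/4) = sqrt(645)/2)
sqrt(-15254 + F(R(-12))) = sqrt(-15254 + sqrt(645)/2)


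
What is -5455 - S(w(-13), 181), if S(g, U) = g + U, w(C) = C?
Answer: -5623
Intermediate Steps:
S(g, U) = U + g
-5455 - S(w(-13), 181) = -5455 - (181 - 13) = -5455 - 1*168 = -5455 - 168 = -5623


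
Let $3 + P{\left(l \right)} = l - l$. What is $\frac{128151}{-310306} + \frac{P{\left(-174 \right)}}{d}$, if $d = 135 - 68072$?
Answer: $- \frac{8705263569}{21081258722} \approx -0.41294$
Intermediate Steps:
$d = -67937$ ($d = 135 - 68072 = -67937$)
$P{\left(l \right)} = -3$ ($P{\left(l \right)} = -3 + \left(l - l\right) = -3 + 0 = -3$)
$\frac{128151}{-310306} + \frac{P{\left(-174 \right)}}{d} = \frac{128151}{-310306} - \frac{3}{-67937} = 128151 \left(- \frac{1}{310306}\right) - - \frac{3}{67937} = - \frac{128151}{310306} + \frac{3}{67937} = - \frac{8705263569}{21081258722}$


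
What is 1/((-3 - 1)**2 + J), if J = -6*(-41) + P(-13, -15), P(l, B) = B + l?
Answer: 1/234 ≈ 0.0042735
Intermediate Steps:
J = 218 (J = -6*(-41) + (-15 - 13) = 246 - 28 = 218)
1/((-3 - 1)**2 + J) = 1/((-3 - 1)**2 + 218) = 1/((-4)**2 + 218) = 1/(16 + 218) = 1/234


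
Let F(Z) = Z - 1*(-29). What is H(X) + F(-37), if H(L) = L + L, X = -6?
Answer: -20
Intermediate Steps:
F(Z) = 29 + Z (F(Z) = Z + 29 = 29 + Z)
H(L) = 2*L
H(X) + F(-37) = 2*(-6) + (29 - 37) = -12 - 8 = -20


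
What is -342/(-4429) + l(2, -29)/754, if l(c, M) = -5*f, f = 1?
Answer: 235723/3339466 ≈ 0.070587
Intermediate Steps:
l(c, M) = -5 (l(c, M) = -5*1 = -5)
-342/(-4429) + l(2, -29)/754 = -342/(-4429) - 5/754 = -342*(-1/4429) - 5*1/754 = 342/4429 - 5/754 = 235723/3339466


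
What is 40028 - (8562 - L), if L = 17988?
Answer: 49454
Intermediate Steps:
40028 - (8562 - L) = 40028 - (8562 - 1*17988) = 40028 - (8562 - 17988) = 40028 - 1*(-9426) = 40028 + 9426 = 49454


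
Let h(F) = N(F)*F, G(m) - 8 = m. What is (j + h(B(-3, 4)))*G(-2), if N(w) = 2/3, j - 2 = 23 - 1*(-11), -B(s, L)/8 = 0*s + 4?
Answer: 88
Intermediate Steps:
G(m) = 8 + m
B(s, L) = -32 (B(s, L) = -8*(0*s + 4) = -8*(0 + 4) = -8*4 = -32)
j = 36 (j = 2 + (23 - 1*(-11)) = 2 + (23 + 11) = 2 + 34 = 36)
N(w) = ⅔ (N(w) = 2*(⅓) = ⅔)
h(F) = 2*F/3
(j + h(B(-3, 4)))*G(-2) = (36 + (⅔)*(-32))*(8 - 2) = (36 - 64/3)*6 = (44/3)*6 = 88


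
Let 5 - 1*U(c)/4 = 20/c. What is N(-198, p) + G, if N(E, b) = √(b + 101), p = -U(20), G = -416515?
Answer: -416515 + √85 ≈ -4.1651e+5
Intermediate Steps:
U(c) = 20 - 80/c
p = -16 (p = -(20 - 80/20) = -(20 - 80*1/20) = -(20 - 4) = -1*16 = -16)
N(E, b) = √(101 + b)
N(-198, p) + G = √(101 - 16) - 416515 = √85 - 416515 = -416515 + √85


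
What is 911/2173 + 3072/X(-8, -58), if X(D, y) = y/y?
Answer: 6676367/2173 ≈ 3072.4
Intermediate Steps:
X(D, y) = 1
911/2173 + 3072/X(-8, -58) = 911/2173 + 3072/1 = 911*(1/2173) + 3072*1 = 911/2173 + 3072 = 6676367/2173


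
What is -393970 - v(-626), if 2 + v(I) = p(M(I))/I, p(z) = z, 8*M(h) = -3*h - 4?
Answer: -986494935/2504 ≈ -3.9397e+5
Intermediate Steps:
M(h) = -1/2 - 3*h/8 (M(h) = (-3*h - 4)/8 = (-4 - 3*h)/8 = -1/2 - 3*h/8)
v(I) = -2 + (-1/2 - 3*I/8)/I
-393970 - v(-626) = -393970 - (-4 - 19*(-626))/(8*(-626)) = -393970 - (-1)*(-4 + 11894)/(8*626) = -393970 - (-1)*11890/(8*626) = -393970 - 1*(-5945/2504) = -393970 + 5945/2504 = -986494935/2504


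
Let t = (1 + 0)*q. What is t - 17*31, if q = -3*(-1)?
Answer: -524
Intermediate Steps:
q = 3
t = 3 (t = (1 + 0)*3 = 1*3 = 3)
t - 17*31 = 3 - 17*31 = 3 - 527 = -524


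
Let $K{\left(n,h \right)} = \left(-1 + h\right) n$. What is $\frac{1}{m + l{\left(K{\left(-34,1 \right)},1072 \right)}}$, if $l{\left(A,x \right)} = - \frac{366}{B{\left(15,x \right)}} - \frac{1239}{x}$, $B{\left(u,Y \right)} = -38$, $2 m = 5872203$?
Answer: $\frac{20368}{59802687987} \approx 3.4059 \cdot 10^{-7}$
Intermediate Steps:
$m = \frac{5872203}{2}$ ($m = \frac{1}{2} \cdot 5872203 = \frac{5872203}{2} \approx 2.9361 \cdot 10^{6}$)
$K{\left(n,h \right)} = n \left(-1 + h\right)$
$l{\left(A,x \right)} = \frac{183}{19} - \frac{1239}{x}$ ($l{\left(A,x \right)} = - \frac{366}{-38} - \frac{1239}{x} = \left(-366\right) \left(- \frac{1}{38}\right) - \frac{1239}{x} = \frac{183}{19} - \frac{1239}{x}$)
$\frac{1}{m + l{\left(K{\left(-34,1 \right)},1072 \right)}} = \frac{1}{\frac{5872203}{2} + \left(\frac{183}{19} - \frac{1239}{1072}\right)} = \frac{1}{\frac{5872203}{2} + \frac{172635}{20368}} = \frac{1}{\frac{59802687987}{20368}} = \frac{20368}{59802687987}$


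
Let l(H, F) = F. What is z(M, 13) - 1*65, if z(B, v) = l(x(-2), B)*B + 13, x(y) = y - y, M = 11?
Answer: 69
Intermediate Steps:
x(y) = 0
z(B, v) = 13 + B² (z(B, v) = B*B + 13 = B² + 13 = 13 + B²)
z(M, 13) - 1*65 = (13 + 11²) - 1*65 = (13 + 121) - 65 = 134 - 65 = 69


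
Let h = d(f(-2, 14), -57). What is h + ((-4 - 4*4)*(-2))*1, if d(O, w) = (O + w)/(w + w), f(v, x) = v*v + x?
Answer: 1533/38 ≈ 40.342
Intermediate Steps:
f(v, x) = x + v**2 (f(v, x) = v**2 + x = x + v**2)
d(O, w) = (O + w)/(2*w) (d(O, w) = (O + w)/((2*w)) = (O + w)*(1/(2*w)) = (O + w)/(2*w))
h = 13/38 (h = (1/2)*((14 + (-2)**2) - 57)/(-57) = (1/2)*(-1/57)*((14 + 4) - 57) = (1/2)*(-1/57)*(18 - 57) = (1/2)*(-1/57)*(-39) = 13/38 ≈ 0.34211)
h + ((-4 - 4*4)*(-2))*1 = 13/38 + ((-4 - 4*4)*(-2))*1 = 13/38 + ((-4 - 16)*(-2))*1 = 13/38 - 20*(-2)*1 = 13/38 + 40*1 = 13/38 + 40 = 1533/38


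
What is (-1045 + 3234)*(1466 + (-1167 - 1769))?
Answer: -3217830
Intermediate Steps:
(-1045 + 3234)*(1466 + (-1167 - 1769)) = 2189*(1466 - 2936) = 2189*(-1470) = -3217830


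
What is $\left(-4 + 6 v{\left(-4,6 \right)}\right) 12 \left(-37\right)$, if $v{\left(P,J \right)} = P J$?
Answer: $65712$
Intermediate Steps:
$v{\left(P,J \right)} = J P$
$\left(-4 + 6 v{\left(-4,6 \right)}\right) 12 \left(-37\right) = \left(-4 + 6 \cdot 6 \left(-4\right)\right) 12 \left(-37\right) = \left(-4 + 6 \left(-24\right)\right) 12 \left(-37\right) = \left(-4 - 144\right) 12 \left(-37\right) = \left(-148\right) 12 \left(-37\right) = \left(-1776\right) \left(-37\right) = 65712$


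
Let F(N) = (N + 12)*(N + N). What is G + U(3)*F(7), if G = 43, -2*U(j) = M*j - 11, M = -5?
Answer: 3501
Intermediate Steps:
F(N) = 2*N*(12 + N) (F(N) = (12 + N)*(2*N) = 2*N*(12 + N))
U(j) = 11/2 + 5*j/2 (U(j) = -(-5*j - 11)/2 = -(-11 - 5*j)/2 = 11/2 + 5*j/2)
G + U(3)*F(7) = 43 + (11/2 + (5/2)*3)*(2*7*(12 + 7)) = 43 + (11/2 + 15/2)*(2*7*19) = 43 + 13*266 = 43 + 3458 = 3501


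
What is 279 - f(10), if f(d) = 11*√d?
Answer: 279 - 11*√10 ≈ 244.21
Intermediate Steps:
279 - f(10) = 279 - 11*√10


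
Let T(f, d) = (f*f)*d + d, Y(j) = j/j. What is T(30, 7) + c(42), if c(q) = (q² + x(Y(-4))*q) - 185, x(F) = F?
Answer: 7928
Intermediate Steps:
Y(j) = 1
T(f, d) = d + d*f² (T(f, d) = f²*d + d = d*f² + d = d + d*f²)
c(q) = -185 + q + q² (c(q) = (q² + 1*q) - 185 = (q² + q) - 185 = (q + q²) - 185 = -185 + q + q²)
T(30, 7) + c(42) = 7*(1 + 30²) + (-185 + 42 + 42²) = 7*(1 + 900) + (-185 + 42 + 1764) = 7*901 + 1621 = 6307 + 1621 = 7928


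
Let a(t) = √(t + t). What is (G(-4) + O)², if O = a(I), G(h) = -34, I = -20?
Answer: 1116 - 136*I*√10 ≈ 1116.0 - 430.07*I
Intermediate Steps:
a(t) = √2*√t (a(t) = √(2*t) = √2*√t)
O = 2*I*√10 (O = √2*√(-20) = √2*(2*I*√5) = 2*I*√10 ≈ 6.3246*I)
(G(-4) + O)² = (-34 + 2*I*√10)²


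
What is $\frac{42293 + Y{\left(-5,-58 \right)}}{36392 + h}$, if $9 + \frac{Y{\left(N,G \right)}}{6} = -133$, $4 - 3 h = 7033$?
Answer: $\frac{41441}{34049} \approx 1.2171$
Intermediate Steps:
$h = -2343$ ($h = \frac{4}{3} - \frac{7033}{3} = -2343$)
$Y{\left(N,G \right)} = -852$ ($Y{\left(N,G \right)} = -54 + 6 \left(-133\right) = -54 - 798 = -852$)
$\frac{42293 + Y{\left(-5,-58 \right)}}{36392 + h} = \frac{42293 - 852}{36392 - 2343} = \frac{41441}{34049}$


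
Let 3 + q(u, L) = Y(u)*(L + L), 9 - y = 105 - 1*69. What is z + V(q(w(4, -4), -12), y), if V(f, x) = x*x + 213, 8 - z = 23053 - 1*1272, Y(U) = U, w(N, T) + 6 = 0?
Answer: -20831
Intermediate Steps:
w(N, T) = -6 (w(N, T) = -6 + 0 = -6)
y = -27 (y = 9 - (105 - 1*69) = 9 - (105 - 69) = 9 - 1*36 = 9 - 36 = -27)
z = -21773 (z = 8 - (23053 - 1*1272) = 8 - (23053 - 1272) = 8 - 1*21781 = 8 - 21781 = -21773)
q(u, L) = -3 + 2*L*u (q(u, L) = -3 + u*(L + L) = -3 + u*(2*L) = -3 + 2*L*u)
V(f, x) = 213 + x² (V(f, x) = x² + 213 = 213 + x²)
z + V(q(w(4, -4), -12), y) = -21773 + (213 + (-27)²) = -21773 + (213 + 729) = -21773 + 942 = -20831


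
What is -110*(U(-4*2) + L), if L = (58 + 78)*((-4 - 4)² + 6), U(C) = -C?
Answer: -1048080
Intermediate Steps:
L = 9520 (L = 136*((-8)² + 6) = 136*(64 + 6) = 136*70 = 9520)
-110*(U(-4*2) + L) = -110*(-(-4)*2 + 9520) = -110*(-1*(-8) + 9520) = -110*(8 + 9520) = -110*9528 = -1048080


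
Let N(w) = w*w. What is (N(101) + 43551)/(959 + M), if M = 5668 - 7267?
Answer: -6719/80 ≈ -83.988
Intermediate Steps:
M = -1599
N(w) = w²
(N(101) + 43551)/(959 + M) = (101² + 43551)/(959 - 1599) = (10201 + 43551)/(-640) = 53752*(-1/640) = -6719/80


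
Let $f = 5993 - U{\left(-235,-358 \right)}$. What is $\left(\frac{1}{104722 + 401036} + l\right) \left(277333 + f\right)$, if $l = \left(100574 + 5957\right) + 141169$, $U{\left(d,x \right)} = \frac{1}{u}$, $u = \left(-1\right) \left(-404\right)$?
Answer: $\frac{14339584228528653503}{204326232} \approx 7.018 \cdot 10^{10}$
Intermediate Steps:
$u = 404$
$U{\left(d,x \right)} = \frac{1}{404}$
$l = 247700$ ($l = 106531 + 141169 = 247700$)
$f = \frac{2421171}{404}$ ($f = 5993 - \frac{1}{404} = \frac{2421171}{404} \approx 5993.0$)
$\left(\frac{1}{104722 + 401036} + l\right) \left(277333 + f\right) = \left(\frac{1}{104722 + 401036} + 247700\right) \left(277333 + \frac{2421171}{404}\right) = \left(\frac{1}{505758} + 247700\right) \frac{114463703}{404} = \frac{125276256601}{505758} \cdot \frac{114463703}{404} = \frac{14339584228528653503}{204326232}$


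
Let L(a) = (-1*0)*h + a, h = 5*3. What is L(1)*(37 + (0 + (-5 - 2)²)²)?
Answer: 2438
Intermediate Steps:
h = 15
L(a) = a (L(a) = -1*0*15 + a = 0*15 + a = 0 + a = a)
L(1)*(37 + (0 + (-5 - 2)²)²) = 1*(37 + (0 + (-5 - 2)²)²) = 1*(37 + (0 + (-7)²)²) = 1*(37 + (0 + 49)²) = 1*(37 + 49²) = 1*(37 + 2401) = 1*2438 = 2438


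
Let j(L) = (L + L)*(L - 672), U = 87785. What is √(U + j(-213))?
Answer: √464795 ≈ 681.76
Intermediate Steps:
j(L) = 2*L*(-672 + L) (j(L) = (2*L)*(-672 + L) = 2*L*(-672 + L))
√(U + j(-213)) = √(87785 + 2*(-213)*(-672 - 213)) = √(87785 + 2*(-213)*(-885)) = √(87785 + 377010) = √464795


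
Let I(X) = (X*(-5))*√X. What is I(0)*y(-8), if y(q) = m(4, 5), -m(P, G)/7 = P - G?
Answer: 0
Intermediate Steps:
m(P, G) = -7*P + 7*G (m(P, G) = -7*(P - G) = -7*P + 7*G)
I(X) = -5*X^(3/2) (I(X) = (-5*X)*√X = -5*X^(3/2))
y(q) = 7 (y(q) = -7*4 + 7*5 = -28 + 35 = 7)
I(0)*y(-8) = -5*0^(3/2)*7 = -5*0*7 = 0*7 = 0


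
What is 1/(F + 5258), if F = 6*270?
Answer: 1/6878 ≈ 0.00014539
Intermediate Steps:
F = 1620
1/(F + 5258) = 1/(1620 + 5258) = 1/6878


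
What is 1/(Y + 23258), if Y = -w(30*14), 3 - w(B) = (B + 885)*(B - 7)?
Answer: 1/562220 ≈ 1.7787e-6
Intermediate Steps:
w(B) = 3 - (-7 + B)*(885 + B) (w(B) = 3 - (B + 885)*(B - 7) = 3 - (885 + B)*(-7 + B) = 3 - (-7 + B)*(885 + B))
Y = 538962 (Y = -(6198 - (30*14)² - 26340*14) = -(6198 - 1*420² - 878*420) = -(6198 - 1*176400 - 368760) = -(6198 - 176400 - 368760) = -1*(-538962) = 538962)
1/(Y + 23258) = 1/(538962 + 23258) = 1/562220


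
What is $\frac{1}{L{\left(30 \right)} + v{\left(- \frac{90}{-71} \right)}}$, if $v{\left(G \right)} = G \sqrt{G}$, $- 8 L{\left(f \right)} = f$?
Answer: $- \frac{1431644}{4591065} - \frac{6816 \sqrt{710}}{1530355} \approx -0.43051$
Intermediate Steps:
$L{\left(f \right)} = - \frac{f}{8}$
$v{\left(G \right)} = G^{\frac{3}{2}}$
$\frac{1}{L{\left(30 \right)} + v{\left(- \frac{90}{-71} \right)}} = \frac{1}{\left(- \frac{1}{8}\right) 30 + \left(- \frac{90}{-71}\right)^{\frac{3}{2}}} = \frac{1}{- \frac{15}{4} + \left(\left(-90\right) \left(- \frac{1}{71}\right)\right)^{\frac{3}{2}}} = \frac{1}{- \frac{15}{4} + \left(\frac{90}{71}\right)^{\frac{3}{2}}} = \frac{1}{- \frac{15}{4} + \frac{270 \sqrt{710}}{5041}}$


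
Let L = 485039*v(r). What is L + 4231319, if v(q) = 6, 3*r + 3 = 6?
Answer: 7141553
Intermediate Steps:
r = 1 (r = -1 + (1/3)*6 = -1 + 2 = 1)
L = 2910234 (L = 485039*6 = 2910234)
L + 4231319 = 2910234 + 4231319 = 7141553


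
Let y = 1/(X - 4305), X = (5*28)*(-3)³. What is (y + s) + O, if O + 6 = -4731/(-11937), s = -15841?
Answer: -509788651039/32170215 ≈ -15847.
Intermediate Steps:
O = -22297/3979 (O = -6 - 4731/(-11937) = -6 - 4731*(-1/11937) = -6 + 1577/3979 = -22297/3979 ≈ -5.6037)
X = -3780 (X = 140*(-27) = -3780)
y = -1/8085 (y = 1/(-3780 - 4305) = 1/(-8085) = -1/8085 ≈ -0.00012369)
(y + s) + O = (-1/8085 - 15841) - 22297/3979 = -128074486/8085 - 22297/3979 = -509788651039/32170215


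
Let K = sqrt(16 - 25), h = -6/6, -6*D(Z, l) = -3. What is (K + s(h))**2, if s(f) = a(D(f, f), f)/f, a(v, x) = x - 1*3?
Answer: 7 + 24*I ≈ 7.0 + 24.0*I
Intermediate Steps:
D(Z, l) = 1/2 (D(Z, l) = -1/6*(-3) = 1/2)
h = -1 (h = -6*1/6 = -1)
a(v, x) = -3 + x (a(v, x) = x - 3 = -3 + x)
s(f) = (-3 + f)/f
K = 3*I (K = sqrt(-9) = 3*I ≈ 3.0*I)
(K + s(h))**2 = (3*I + (-3 - 1)/(-1))**2 = (3*I - 1*(-4))**2 = (3*I + 4)**2 = (4 + 3*I)**2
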